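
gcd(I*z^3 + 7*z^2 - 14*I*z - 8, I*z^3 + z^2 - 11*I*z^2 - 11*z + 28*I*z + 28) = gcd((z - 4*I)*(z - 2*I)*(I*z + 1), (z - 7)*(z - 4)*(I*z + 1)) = z - I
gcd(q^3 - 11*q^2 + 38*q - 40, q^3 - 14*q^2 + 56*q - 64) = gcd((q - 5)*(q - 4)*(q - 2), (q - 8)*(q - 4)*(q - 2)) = q^2 - 6*q + 8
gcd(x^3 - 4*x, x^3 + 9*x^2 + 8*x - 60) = x - 2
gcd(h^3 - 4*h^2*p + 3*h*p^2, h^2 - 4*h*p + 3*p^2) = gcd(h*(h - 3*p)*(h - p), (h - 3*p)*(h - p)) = h^2 - 4*h*p + 3*p^2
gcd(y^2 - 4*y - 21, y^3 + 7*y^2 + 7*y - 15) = y + 3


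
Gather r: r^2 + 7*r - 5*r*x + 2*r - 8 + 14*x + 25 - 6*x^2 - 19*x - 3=r^2 + r*(9 - 5*x) - 6*x^2 - 5*x + 14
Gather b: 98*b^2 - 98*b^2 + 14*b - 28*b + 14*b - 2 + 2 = 0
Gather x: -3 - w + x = -w + x - 3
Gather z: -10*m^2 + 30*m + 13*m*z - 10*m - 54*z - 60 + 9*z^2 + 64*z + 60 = -10*m^2 + 20*m + 9*z^2 + z*(13*m + 10)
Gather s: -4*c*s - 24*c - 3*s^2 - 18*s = -24*c - 3*s^2 + s*(-4*c - 18)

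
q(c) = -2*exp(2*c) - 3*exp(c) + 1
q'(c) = -4*exp(2*c) - 3*exp(c)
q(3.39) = -1848.14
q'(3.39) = -3609.27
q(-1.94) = 0.53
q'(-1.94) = -0.51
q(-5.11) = 0.98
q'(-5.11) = -0.02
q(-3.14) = 0.87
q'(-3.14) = -0.14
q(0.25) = -6.15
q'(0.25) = -10.45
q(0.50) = -9.38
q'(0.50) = -15.82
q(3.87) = -4739.77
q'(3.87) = -9337.72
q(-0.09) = -3.41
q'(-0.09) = -6.08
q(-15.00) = 1.00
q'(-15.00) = 0.00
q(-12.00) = 1.00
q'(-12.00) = 0.00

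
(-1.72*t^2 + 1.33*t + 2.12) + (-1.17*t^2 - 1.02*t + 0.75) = -2.89*t^2 + 0.31*t + 2.87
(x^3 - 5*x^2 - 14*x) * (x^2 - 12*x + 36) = x^5 - 17*x^4 + 82*x^3 - 12*x^2 - 504*x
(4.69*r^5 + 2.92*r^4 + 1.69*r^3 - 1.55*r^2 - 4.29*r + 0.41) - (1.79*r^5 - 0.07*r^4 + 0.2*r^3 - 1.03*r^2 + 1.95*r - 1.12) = 2.9*r^5 + 2.99*r^4 + 1.49*r^3 - 0.52*r^2 - 6.24*r + 1.53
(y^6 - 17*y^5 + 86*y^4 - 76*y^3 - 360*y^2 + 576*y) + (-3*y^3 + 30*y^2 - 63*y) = y^6 - 17*y^5 + 86*y^4 - 79*y^3 - 330*y^2 + 513*y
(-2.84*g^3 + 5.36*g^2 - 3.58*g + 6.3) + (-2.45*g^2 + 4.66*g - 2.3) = -2.84*g^3 + 2.91*g^2 + 1.08*g + 4.0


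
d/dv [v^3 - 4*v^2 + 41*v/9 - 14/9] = 3*v^2 - 8*v + 41/9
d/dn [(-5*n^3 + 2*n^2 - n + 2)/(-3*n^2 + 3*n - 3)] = (5*n^4 - 10*n^3 + 16*n^2 - 1)/(3*(n^4 - 2*n^3 + 3*n^2 - 2*n + 1))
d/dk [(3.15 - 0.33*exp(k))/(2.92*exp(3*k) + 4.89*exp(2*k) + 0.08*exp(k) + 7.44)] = (1.9272*exp(3*k) - 25.9803*exp(2*k) - 30.807*exp(k) - 2.7072)*exp(k)/(8.5264*exp(6*k) + 28.5576*exp(5*k) + 24.3793*exp(4*k) + 44.232*exp(3*k) + 72.7696*exp(2*k) + 1.1904*exp(k) + 55.3536)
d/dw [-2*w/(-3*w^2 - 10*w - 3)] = 6*(1 - w^2)/(9*w^4 + 60*w^3 + 118*w^2 + 60*w + 9)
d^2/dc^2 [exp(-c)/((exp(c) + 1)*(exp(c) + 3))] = (9*exp(4*c) + 44*exp(3*c) + 70*exp(2*c) + 36*exp(c) + 9)*exp(-c)/(exp(6*c) + 12*exp(5*c) + 57*exp(4*c) + 136*exp(3*c) + 171*exp(2*c) + 108*exp(c) + 27)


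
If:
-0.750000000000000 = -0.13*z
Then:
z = 5.77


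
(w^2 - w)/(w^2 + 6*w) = (w - 1)/(w + 6)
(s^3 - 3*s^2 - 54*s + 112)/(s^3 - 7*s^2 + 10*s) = (s^2 - s - 56)/(s*(s - 5))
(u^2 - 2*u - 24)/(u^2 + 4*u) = (u - 6)/u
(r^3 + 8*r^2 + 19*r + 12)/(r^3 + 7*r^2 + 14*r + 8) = (r + 3)/(r + 2)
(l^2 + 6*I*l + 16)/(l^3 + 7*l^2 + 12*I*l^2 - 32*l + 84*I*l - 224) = (l - 2*I)/(l^2 + l*(7 + 4*I) + 28*I)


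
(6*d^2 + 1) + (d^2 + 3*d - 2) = 7*d^2 + 3*d - 1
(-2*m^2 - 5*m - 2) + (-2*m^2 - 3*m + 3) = -4*m^2 - 8*m + 1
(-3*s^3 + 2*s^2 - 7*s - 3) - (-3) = -3*s^3 + 2*s^2 - 7*s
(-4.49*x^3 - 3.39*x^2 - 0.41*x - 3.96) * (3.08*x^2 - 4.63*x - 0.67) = -13.8292*x^5 + 10.3475*x^4 + 17.4412*x^3 - 8.0272*x^2 + 18.6095*x + 2.6532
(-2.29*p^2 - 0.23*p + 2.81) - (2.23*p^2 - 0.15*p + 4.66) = -4.52*p^2 - 0.08*p - 1.85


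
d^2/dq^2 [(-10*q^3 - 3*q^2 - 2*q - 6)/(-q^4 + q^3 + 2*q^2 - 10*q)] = 2*(10*q^9 + 9*q^8 + 63*q^7 - 667*q^6 + 24*q^5 - 30*q^4 + 1304*q^3 - 108*q^2 - 360*q + 600)/(q^3*(q^9 - 3*q^8 - 3*q^7 + 41*q^6 - 54*q^5 - 102*q^4 + 412*q^3 - 180*q^2 - 600*q + 1000))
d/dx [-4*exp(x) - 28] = -4*exp(x)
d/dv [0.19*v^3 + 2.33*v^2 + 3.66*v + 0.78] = 0.57*v^2 + 4.66*v + 3.66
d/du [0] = 0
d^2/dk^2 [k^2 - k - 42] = 2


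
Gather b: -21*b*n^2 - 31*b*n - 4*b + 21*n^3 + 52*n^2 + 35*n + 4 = b*(-21*n^2 - 31*n - 4) + 21*n^3 + 52*n^2 + 35*n + 4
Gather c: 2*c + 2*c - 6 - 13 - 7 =4*c - 26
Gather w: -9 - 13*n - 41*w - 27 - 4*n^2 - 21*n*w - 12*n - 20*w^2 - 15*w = -4*n^2 - 25*n - 20*w^2 + w*(-21*n - 56) - 36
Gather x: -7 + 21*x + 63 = 21*x + 56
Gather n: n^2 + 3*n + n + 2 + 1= n^2 + 4*n + 3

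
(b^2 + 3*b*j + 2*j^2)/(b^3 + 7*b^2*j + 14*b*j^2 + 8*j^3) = 1/(b + 4*j)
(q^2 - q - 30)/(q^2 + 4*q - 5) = (q - 6)/(q - 1)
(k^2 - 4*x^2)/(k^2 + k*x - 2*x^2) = (-k + 2*x)/(-k + x)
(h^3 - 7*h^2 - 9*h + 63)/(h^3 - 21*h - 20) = (-h^3 + 7*h^2 + 9*h - 63)/(-h^3 + 21*h + 20)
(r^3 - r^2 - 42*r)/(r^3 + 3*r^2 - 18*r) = (r - 7)/(r - 3)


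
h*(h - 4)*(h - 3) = h^3 - 7*h^2 + 12*h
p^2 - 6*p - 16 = (p - 8)*(p + 2)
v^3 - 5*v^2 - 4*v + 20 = (v - 5)*(v - 2)*(v + 2)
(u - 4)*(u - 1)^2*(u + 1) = u^4 - 5*u^3 + 3*u^2 + 5*u - 4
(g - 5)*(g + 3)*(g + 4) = g^3 + 2*g^2 - 23*g - 60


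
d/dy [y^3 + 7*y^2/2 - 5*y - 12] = 3*y^2 + 7*y - 5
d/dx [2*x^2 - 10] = 4*x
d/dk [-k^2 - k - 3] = -2*k - 1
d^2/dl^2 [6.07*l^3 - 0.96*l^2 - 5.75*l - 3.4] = 36.42*l - 1.92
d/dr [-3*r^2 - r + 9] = -6*r - 1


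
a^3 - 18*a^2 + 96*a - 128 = (a - 8)^2*(a - 2)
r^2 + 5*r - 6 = (r - 1)*(r + 6)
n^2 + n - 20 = (n - 4)*(n + 5)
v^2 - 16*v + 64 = (v - 8)^2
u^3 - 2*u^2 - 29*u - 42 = (u - 7)*(u + 2)*(u + 3)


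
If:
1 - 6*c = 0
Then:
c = 1/6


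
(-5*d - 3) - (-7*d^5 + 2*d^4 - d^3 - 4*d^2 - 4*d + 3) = 7*d^5 - 2*d^4 + d^3 + 4*d^2 - d - 6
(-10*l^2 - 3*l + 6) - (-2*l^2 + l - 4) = -8*l^2 - 4*l + 10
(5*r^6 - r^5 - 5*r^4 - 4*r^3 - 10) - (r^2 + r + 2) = 5*r^6 - r^5 - 5*r^4 - 4*r^3 - r^2 - r - 12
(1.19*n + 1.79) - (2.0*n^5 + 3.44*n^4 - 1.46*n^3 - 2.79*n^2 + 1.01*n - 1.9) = -2.0*n^5 - 3.44*n^4 + 1.46*n^3 + 2.79*n^2 + 0.18*n + 3.69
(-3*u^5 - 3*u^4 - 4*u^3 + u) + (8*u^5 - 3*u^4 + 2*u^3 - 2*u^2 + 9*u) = 5*u^5 - 6*u^4 - 2*u^3 - 2*u^2 + 10*u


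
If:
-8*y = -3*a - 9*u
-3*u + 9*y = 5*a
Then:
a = 19*y/12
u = 13*y/36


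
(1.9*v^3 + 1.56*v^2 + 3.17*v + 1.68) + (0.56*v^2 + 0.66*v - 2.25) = 1.9*v^3 + 2.12*v^2 + 3.83*v - 0.57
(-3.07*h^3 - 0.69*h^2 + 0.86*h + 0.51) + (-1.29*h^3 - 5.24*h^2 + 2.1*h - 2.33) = -4.36*h^3 - 5.93*h^2 + 2.96*h - 1.82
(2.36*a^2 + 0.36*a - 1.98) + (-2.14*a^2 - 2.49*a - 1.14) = 0.22*a^2 - 2.13*a - 3.12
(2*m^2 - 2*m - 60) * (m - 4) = 2*m^3 - 10*m^2 - 52*m + 240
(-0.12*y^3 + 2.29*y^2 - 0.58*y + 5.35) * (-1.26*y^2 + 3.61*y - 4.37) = 0.1512*y^5 - 3.3186*y^4 + 9.5221*y^3 - 18.8421*y^2 + 21.8481*y - 23.3795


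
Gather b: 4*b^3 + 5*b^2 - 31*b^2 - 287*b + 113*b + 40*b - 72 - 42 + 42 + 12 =4*b^3 - 26*b^2 - 134*b - 60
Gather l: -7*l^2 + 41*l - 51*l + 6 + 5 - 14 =-7*l^2 - 10*l - 3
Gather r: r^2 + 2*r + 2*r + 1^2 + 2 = r^2 + 4*r + 3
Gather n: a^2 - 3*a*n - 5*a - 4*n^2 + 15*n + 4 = a^2 - 5*a - 4*n^2 + n*(15 - 3*a) + 4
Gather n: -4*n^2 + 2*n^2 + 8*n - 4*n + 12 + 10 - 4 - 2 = -2*n^2 + 4*n + 16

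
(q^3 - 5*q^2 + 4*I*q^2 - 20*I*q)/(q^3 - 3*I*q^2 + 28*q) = (q - 5)/(q - 7*I)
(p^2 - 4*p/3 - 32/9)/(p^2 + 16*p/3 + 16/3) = (p - 8/3)/(p + 4)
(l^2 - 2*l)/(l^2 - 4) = l/(l + 2)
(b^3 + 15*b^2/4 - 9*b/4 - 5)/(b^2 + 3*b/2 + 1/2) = (4*b^2 + 11*b - 20)/(2*(2*b + 1))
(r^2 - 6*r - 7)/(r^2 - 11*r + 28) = (r + 1)/(r - 4)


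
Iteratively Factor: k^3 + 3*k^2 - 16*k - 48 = (k - 4)*(k^2 + 7*k + 12) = (k - 4)*(k + 3)*(k + 4)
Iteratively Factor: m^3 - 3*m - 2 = (m + 1)*(m^2 - m - 2) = (m - 2)*(m + 1)*(m + 1)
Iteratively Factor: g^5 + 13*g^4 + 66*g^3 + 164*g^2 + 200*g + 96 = (g + 2)*(g^4 + 11*g^3 + 44*g^2 + 76*g + 48) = (g + 2)^2*(g^3 + 9*g^2 + 26*g + 24) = (g + 2)^2*(g + 4)*(g^2 + 5*g + 6) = (g + 2)^2*(g + 3)*(g + 4)*(g + 2)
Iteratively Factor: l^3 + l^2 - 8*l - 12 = (l - 3)*(l^2 + 4*l + 4) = (l - 3)*(l + 2)*(l + 2)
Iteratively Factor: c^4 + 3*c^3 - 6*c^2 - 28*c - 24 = (c + 2)*(c^3 + c^2 - 8*c - 12) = (c + 2)^2*(c^2 - c - 6) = (c - 3)*(c + 2)^2*(c + 2)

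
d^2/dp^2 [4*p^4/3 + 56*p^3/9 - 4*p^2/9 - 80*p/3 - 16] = 16*p^2 + 112*p/3 - 8/9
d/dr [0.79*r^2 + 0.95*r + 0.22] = 1.58*r + 0.95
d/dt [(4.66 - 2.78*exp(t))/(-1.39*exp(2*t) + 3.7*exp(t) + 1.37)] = (-3.8642*exp(2*t) + 12.9548*exp(t) - 21.0506)*exp(t)/(1.9321*exp(4*t) - 10.286*exp(3*t) + 9.8814*exp(2*t) + 10.138*exp(t) + 1.8769)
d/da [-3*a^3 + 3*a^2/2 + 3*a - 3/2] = -9*a^2 + 3*a + 3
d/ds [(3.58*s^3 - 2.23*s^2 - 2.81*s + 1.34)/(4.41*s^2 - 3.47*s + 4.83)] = (15.7878*s^4 - 24.8452*s^3 + 72.0044*s^2 - 33.3606*s - 8.9225)/(19.4481*s^4 - 30.6054*s^3 + 54.6415*s^2 - 33.5202*s + 23.3289)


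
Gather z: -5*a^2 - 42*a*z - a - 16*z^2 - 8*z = -5*a^2 - a - 16*z^2 + z*(-42*a - 8)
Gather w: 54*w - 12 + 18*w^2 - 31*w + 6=18*w^2 + 23*w - 6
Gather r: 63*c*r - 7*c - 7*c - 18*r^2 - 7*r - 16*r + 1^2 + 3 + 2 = -14*c - 18*r^2 + r*(63*c - 23) + 6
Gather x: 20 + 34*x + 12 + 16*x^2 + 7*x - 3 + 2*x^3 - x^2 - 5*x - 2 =2*x^3 + 15*x^2 + 36*x + 27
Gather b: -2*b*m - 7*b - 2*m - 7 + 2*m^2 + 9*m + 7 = b*(-2*m - 7) + 2*m^2 + 7*m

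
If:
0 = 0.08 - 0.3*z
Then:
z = 0.27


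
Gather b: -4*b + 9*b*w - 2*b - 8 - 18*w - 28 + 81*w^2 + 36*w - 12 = b*(9*w - 6) + 81*w^2 + 18*w - 48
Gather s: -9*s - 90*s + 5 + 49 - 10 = 44 - 99*s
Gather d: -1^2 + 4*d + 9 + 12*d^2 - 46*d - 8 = 12*d^2 - 42*d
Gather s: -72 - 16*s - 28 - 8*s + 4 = -24*s - 96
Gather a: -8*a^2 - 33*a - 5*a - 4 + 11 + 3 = -8*a^2 - 38*a + 10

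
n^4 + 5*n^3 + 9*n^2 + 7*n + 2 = (n + 1)^3*(n + 2)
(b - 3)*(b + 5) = b^2 + 2*b - 15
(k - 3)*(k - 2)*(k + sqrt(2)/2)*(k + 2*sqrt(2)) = k^4 - 5*k^3 + 5*sqrt(2)*k^3/2 - 25*sqrt(2)*k^2/2 + 8*k^2 - 10*k + 15*sqrt(2)*k + 12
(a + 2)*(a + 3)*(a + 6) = a^3 + 11*a^2 + 36*a + 36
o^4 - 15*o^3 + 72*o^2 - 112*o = o*(o - 7)*(o - 4)^2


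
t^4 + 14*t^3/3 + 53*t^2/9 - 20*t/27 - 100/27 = (t - 2/3)*(t + 5/3)^2*(t + 2)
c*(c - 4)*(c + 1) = c^3 - 3*c^2 - 4*c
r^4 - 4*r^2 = r^2*(r - 2)*(r + 2)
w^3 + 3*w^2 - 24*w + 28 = (w - 2)^2*(w + 7)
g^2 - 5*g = g*(g - 5)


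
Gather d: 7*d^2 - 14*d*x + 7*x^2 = 7*d^2 - 14*d*x + 7*x^2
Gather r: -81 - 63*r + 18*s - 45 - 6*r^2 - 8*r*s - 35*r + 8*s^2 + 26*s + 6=-6*r^2 + r*(-8*s - 98) + 8*s^2 + 44*s - 120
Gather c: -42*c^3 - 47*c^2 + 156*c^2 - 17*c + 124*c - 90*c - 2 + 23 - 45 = -42*c^3 + 109*c^2 + 17*c - 24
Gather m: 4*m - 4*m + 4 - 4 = 0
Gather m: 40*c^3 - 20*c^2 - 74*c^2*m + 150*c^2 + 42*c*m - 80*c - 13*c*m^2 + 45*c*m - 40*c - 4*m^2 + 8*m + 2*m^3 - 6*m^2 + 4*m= 40*c^3 + 130*c^2 - 120*c + 2*m^3 + m^2*(-13*c - 10) + m*(-74*c^2 + 87*c + 12)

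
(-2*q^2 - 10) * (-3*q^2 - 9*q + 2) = 6*q^4 + 18*q^3 + 26*q^2 + 90*q - 20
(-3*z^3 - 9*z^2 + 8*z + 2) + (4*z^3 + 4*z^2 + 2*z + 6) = z^3 - 5*z^2 + 10*z + 8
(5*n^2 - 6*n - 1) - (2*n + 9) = 5*n^2 - 8*n - 10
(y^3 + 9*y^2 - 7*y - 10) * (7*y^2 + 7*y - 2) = 7*y^5 + 70*y^4 + 12*y^3 - 137*y^2 - 56*y + 20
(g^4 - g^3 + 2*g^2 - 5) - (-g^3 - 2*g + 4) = g^4 + 2*g^2 + 2*g - 9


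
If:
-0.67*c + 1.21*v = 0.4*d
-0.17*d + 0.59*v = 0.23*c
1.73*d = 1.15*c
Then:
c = 0.00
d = 0.00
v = 0.00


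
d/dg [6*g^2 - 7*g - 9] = 12*g - 7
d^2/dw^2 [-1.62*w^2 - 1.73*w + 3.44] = -3.24000000000000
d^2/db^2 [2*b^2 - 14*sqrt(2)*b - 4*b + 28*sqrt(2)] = 4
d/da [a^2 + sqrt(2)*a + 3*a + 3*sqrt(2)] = 2*a + sqrt(2) + 3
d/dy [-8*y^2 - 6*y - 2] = -16*y - 6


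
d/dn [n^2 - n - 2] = 2*n - 1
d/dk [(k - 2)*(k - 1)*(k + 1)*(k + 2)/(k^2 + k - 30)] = (2*k^5 + 3*k^4 - 120*k^3 - 5*k^2 + 292*k - 4)/(k^4 + 2*k^3 - 59*k^2 - 60*k + 900)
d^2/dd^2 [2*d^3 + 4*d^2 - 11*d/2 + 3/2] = 12*d + 8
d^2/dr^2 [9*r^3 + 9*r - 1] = 54*r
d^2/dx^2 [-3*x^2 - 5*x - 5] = -6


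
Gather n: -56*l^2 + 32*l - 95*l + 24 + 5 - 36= -56*l^2 - 63*l - 7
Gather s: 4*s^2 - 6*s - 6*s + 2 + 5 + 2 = 4*s^2 - 12*s + 9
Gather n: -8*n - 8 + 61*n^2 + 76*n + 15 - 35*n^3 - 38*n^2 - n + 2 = -35*n^3 + 23*n^2 + 67*n + 9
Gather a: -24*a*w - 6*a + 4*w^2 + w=a*(-24*w - 6) + 4*w^2 + w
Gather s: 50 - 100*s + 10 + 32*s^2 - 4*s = 32*s^2 - 104*s + 60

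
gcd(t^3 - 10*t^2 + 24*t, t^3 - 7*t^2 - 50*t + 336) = t - 6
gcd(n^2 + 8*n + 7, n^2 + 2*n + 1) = n + 1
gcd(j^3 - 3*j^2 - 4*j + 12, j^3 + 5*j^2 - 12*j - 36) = j^2 - j - 6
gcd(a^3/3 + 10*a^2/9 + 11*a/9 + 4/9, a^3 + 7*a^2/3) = 1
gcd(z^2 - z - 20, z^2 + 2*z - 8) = z + 4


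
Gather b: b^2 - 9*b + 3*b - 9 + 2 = b^2 - 6*b - 7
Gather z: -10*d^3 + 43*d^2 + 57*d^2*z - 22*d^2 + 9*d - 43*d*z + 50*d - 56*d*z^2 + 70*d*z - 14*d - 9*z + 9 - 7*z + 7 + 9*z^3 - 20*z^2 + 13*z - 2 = -10*d^3 + 21*d^2 + 45*d + 9*z^3 + z^2*(-56*d - 20) + z*(57*d^2 + 27*d - 3) + 14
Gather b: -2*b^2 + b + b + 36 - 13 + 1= -2*b^2 + 2*b + 24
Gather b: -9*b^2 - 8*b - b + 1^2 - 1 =-9*b^2 - 9*b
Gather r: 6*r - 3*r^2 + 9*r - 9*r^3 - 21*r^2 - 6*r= -9*r^3 - 24*r^2 + 9*r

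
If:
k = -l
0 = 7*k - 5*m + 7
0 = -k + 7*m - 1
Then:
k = -1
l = 1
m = 0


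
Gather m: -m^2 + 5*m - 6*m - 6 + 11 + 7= -m^2 - m + 12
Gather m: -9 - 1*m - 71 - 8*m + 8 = -9*m - 72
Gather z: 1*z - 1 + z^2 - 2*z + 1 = z^2 - z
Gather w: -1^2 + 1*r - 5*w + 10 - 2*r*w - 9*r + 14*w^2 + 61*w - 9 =-8*r + 14*w^2 + w*(56 - 2*r)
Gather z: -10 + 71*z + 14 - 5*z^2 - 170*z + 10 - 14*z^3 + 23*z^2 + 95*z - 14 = -14*z^3 + 18*z^2 - 4*z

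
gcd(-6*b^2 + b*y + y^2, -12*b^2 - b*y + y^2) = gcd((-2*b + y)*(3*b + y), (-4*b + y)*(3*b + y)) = 3*b + y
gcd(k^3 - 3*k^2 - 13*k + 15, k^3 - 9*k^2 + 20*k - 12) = k - 1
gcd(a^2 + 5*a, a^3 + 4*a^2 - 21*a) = a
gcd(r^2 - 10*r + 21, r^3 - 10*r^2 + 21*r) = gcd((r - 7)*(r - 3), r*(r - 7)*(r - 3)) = r^2 - 10*r + 21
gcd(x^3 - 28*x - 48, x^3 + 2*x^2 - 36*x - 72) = x^2 - 4*x - 12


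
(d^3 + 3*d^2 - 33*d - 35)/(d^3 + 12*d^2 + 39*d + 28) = (d - 5)/(d + 4)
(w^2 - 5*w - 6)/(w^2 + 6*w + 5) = (w - 6)/(w + 5)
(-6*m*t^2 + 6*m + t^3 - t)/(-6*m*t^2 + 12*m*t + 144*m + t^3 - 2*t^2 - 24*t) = (t^2 - 1)/(t^2 - 2*t - 24)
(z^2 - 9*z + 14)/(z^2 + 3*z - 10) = (z - 7)/(z + 5)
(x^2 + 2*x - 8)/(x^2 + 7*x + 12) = (x - 2)/(x + 3)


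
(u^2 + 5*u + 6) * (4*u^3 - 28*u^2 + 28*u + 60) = 4*u^5 - 8*u^4 - 88*u^3 + 32*u^2 + 468*u + 360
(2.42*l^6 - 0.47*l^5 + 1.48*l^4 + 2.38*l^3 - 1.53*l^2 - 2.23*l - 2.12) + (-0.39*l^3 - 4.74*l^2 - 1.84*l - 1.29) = 2.42*l^6 - 0.47*l^5 + 1.48*l^4 + 1.99*l^3 - 6.27*l^2 - 4.07*l - 3.41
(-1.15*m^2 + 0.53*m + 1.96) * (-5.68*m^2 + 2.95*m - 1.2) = 6.532*m^4 - 6.4029*m^3 - 8.1893*m^2 + 5.146*m - 2.352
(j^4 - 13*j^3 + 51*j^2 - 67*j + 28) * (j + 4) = j^5 - 9*j^4 - j^3 + 137*j^2 - 240*j + 112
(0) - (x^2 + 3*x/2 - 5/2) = -x^2 - 3*x/2 + 5/2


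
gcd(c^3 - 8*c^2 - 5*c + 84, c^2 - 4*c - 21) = c^2 - 4*c - 21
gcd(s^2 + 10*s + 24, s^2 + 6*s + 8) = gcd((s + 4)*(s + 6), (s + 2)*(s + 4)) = s + 4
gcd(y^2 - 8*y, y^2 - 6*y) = y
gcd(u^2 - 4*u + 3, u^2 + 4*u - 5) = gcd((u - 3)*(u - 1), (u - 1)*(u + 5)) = u - 1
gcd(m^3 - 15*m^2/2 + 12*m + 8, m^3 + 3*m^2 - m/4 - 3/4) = m + 1/2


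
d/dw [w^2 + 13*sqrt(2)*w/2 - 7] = 2*w + 13*sqrt(2)/2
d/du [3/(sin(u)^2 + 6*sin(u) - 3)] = -6*(sin(u) + 3)*cos(u)/(sin(u)^2 + 6*sin(u) - 3)^2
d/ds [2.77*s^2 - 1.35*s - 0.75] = 5.54*s - 1.35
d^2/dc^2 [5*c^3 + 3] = 30*c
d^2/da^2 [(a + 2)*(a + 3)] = 2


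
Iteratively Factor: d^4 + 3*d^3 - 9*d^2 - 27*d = (d - 3)*(d^3 + 6*d^2 + 9*d) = d*(d - 3)*(d^2 + 6*d + 9) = d*(d - 3)*(d + 3)*(d + 3)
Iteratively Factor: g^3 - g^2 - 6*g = (g + 2)*(g^2 - 3*g) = (g - 3)*(g + 2)*(g)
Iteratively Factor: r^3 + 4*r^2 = (r)*(r^2 + 4*r) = r^2*(r + 4)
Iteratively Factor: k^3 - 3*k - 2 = (k + 1)*(k^2 - k - 2) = (k - 2)*(k + 1)*(k + 1)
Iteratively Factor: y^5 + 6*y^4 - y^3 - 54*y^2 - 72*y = (y)*(y^4 + 6*y^3 - y^2 - 54*y - 72) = y*(y + 3)*(y^3 + 3*y^2 - 10*y - 24) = y*(y - 3)*(y + 3)*(y^2 + 6*y + 8) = y*(y - 3)*(y + 2)*(y + 3)*(y + 4)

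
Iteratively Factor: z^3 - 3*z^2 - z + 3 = (z - 1)*(z^2 - 2*z - 3) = (z - 1)*(z + 1)*(z - 3)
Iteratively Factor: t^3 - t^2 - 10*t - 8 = (t + 2)*(t^2 - 3*t - 4) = (t - 4)*(t + 2)*(t + 1)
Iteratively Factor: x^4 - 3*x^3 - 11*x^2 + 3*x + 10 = (x - 1)*(x^3 - 2*x^2 - 13*x - 10) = (x - 5)*(x - 1)*(x^2 + 3*x + 2) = (x - 5)*(x - 1)*(x + 1)*(x + 2)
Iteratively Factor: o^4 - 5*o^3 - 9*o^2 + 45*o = (o - 5)*(o^3 - 9*o) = (o - 5)*(o - 3)*(o^2 + 3*o) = o*(o - 5)*(o - 3)*(o + 3)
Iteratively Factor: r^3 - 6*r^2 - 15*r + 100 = (r - 5)*(r^2 - r - 20) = (r - 5)*(r + 4)*(r - 5)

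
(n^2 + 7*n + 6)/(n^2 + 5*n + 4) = (n + 6)/(n + 4)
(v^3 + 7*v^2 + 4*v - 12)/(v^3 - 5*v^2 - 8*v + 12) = (v + 6)/(v - 6)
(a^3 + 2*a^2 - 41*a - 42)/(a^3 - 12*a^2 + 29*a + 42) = (a + 7)/(a - 7)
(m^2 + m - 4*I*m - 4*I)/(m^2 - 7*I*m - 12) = (m + 1)/(m - 3*I)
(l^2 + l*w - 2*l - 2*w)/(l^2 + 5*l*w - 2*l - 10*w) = (l + w)/(l + 5*w)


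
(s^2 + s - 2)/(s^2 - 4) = (s - 1)/(s - 2)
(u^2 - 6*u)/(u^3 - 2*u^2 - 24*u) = 1/(u + 4)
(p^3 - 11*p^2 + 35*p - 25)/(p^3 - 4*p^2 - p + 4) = (p^2 - 10*p + 25)/(p^2 - 3*p - 4)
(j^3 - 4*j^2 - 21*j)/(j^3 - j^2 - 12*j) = (j - 7)/(j - 4)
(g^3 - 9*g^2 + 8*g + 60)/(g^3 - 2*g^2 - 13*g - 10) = (g - 6)/(g + 1)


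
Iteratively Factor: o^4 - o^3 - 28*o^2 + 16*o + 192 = (o + 3)*(o^3 - 4*o^2 - 16*o + 64) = (o + 3)*(o + 4)*(o^2 - 8*o + 16) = (o - 4)*(o + 3)*(o + 4)*(o - 4)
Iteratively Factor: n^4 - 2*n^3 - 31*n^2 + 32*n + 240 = (n - 5)*(n^3 + 3*n^2 - 16*n - 48) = (n - 5)*(n + 4)*(n^2 - n - 12) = (n - 5)*(n + 3)*(n + 4)*(n - 4)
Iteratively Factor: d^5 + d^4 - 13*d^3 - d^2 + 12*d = (d - 1)*(d^4 + 2*d^3 - 11*d^2 - 12*d) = d*(d - 1)*(d^3 + 2*d^2 - 11*d - 12) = d*(d - 1)*(d + 1)*(d^2 + d - 12) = d*(d - 3)*(d - 1)*(d + 1)*(d + 4)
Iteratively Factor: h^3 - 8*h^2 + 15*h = (h - 5)*(h^2 - 3*h) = (h - 5)*(h - 3)*(h)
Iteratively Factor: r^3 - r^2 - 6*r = (r + 2)*(r^2 - 3*r) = r*(r + 2)*(r - 3)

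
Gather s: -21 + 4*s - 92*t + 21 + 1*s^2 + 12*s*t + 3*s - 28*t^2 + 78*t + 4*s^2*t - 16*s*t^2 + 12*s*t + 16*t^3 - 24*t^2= s^2*(4*t + 1) + s*(-16*t^2 + 24*t + 7) + 16*t^3 - 52*t^2 - 14*t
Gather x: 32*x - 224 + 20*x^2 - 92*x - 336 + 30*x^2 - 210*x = 50*x^2 - 270*x - 560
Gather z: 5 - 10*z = 5 - 10*z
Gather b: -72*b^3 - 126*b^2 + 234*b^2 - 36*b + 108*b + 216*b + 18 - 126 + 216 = -72*b^3 + 108*b^2 + 288*b + 108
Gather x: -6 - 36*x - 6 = -36*x - 12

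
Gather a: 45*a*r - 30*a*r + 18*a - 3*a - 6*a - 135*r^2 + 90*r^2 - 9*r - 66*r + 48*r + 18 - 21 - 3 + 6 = a*(15*r + 9) - 45*r^2 - 27*r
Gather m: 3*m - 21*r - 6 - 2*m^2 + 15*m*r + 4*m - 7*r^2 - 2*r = -2*m^2 + m*(15*r + 7) - 7*r^2 - 23*r - 6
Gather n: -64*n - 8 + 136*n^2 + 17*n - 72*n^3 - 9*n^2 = -72*n^3 + 127*n^2 - 47*n - 8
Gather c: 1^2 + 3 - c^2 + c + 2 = -c^2 + c + 6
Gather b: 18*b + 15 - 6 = 18*b + 9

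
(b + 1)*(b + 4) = b^2 + 5*b + 4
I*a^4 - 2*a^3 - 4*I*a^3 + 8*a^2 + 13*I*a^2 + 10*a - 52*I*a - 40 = (a - 4)*(a - 2*I)*(a + 5*I)*(I*a + 1)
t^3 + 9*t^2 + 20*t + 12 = (t + 1)*(t + 2)*(t + 6)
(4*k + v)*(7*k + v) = 28*k^2 + 11*k*v + v^2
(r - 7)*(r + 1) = r^2 - 6*r - 7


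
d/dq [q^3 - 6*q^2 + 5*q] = 3*q^2 - 12*q + 5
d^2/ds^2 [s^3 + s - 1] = 6*s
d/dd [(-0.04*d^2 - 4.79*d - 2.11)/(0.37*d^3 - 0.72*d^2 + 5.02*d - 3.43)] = (0.0148*d^4 + 3.5446*d^3 - 1.3075*d^2 - 2.764*d + 27.0219)/(0.1369*d^6 - 0.5328*d^5 + 4.2332*d^4 - 9.767*d^3 + 30.1396*d^2 - 34.4372*d + 11.7649)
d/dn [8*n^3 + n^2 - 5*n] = 24*n^2 + 2*n - 5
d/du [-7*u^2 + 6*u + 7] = 6 - 14*u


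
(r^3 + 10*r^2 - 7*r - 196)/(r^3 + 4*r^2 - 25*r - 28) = (r + 7)/(r + 1)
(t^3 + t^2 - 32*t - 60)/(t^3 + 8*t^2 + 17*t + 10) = (t - 6)/(t + 1)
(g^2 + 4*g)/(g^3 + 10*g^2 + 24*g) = 1/(g + 6)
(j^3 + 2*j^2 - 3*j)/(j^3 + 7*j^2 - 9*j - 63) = j*(j - 1)/(j^2 + 4*j - 21)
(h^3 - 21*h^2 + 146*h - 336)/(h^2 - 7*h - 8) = (h^2 - 13*h + 42)/(h + 1)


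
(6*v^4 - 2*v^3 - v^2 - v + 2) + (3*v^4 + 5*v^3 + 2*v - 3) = 9*v^4 + 3*v^3 - v^2 + v - 1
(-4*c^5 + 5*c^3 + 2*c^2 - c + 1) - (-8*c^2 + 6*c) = -4*c^5 + 5*c^3 + 10*c^2 - 7*c + 1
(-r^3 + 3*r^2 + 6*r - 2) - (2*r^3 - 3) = -3*r^3 + 3*r^2 + 6*r + 1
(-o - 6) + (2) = -o - 4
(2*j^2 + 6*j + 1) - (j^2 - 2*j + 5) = j^2 + 8*j - 4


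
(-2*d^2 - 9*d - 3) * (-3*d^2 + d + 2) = 6*d^4 + 25*d^3 - 4*d^2 - 21*d - 6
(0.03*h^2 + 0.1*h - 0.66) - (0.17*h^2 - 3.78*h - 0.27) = -0.14*h^2 + 3.88*h - 0.39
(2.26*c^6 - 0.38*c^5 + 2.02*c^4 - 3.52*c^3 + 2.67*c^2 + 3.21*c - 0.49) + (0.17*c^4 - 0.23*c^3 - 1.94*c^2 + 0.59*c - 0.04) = 2.26*c^6 - 0.38*c^5 + 2.19*c^4 - 3.75*c^3 + 0.73*c^2 + 3.8*c - 0.53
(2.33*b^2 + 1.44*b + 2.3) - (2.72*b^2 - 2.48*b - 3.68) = -0.39*b^2 + 3.92*b + 5.98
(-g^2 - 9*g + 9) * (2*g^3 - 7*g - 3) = -2*g^5 - 18*g^4 + 25*g^3 + 66*g^2 - 36*g - 27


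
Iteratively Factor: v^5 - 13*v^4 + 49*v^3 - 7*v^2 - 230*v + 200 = (v - 5)*(v^4 - 8*v^3 + 9*v^2 + 38*v - 40) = (v - 5)*(v - 1)*(v^3 - 7*v^2 + 2*v + 40) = (v - 5)*(v - 4)*(v - 1)*(v^2 - 3*v - 10) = (v - 5)*(v - 4)*(v - 1)*(v + 2)*(v - 5)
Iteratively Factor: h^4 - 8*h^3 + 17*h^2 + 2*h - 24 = (h - 4)*(h^3 - 4*h^2 + h + 6) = (h - 4)*(h - 2)*(h^2 - 2*h - 3) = (h - 4)*(h - 2)*(h + 1)*(h - 3)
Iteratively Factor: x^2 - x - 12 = (x + 3)*(x - 4)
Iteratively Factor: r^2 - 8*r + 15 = (r - 5)*(r - 3)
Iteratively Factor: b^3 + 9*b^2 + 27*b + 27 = (b + 3)*(b^2 + 6*b + 9) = (b + 3)^2*(b + 3)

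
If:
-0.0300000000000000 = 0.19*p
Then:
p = -0.16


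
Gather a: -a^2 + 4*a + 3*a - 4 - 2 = -a^2 + 7*a - 6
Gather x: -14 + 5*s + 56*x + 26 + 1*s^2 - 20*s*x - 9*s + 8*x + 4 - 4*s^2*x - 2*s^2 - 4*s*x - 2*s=-s^2 - 6*s + x*(-4*s^2 - 24*s + 64) + 16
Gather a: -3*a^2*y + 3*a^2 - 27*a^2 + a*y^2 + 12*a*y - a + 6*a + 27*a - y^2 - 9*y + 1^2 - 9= a^2*(-3*y - 24) + a*(y^2 + 12*y + 32) - y^2 - 9*y - 8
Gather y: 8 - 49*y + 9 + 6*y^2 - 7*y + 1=6*y^2 - 56*y + 18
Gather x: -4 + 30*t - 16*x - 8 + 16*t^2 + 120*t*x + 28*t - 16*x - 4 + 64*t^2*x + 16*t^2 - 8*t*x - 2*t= 32*t^2 + 56*t + x*(64*t^2 + 112*t - 32) - 16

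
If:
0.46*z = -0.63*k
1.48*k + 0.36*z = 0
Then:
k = 0.00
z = 0.00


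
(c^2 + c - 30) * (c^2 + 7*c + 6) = c^4 + 8*c^3 - 17*c^2 - 204*c - 180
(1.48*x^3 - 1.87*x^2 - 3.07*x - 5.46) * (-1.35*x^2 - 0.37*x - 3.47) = -1.998*x^5 + 1.9769*x^4 - 0.2992*x^3 + 14.9958*x^2 + 12.6731*x + 18.9462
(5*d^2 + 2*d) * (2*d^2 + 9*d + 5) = 10*d^4 + 49*d^3 + 43*d^2 + 10*d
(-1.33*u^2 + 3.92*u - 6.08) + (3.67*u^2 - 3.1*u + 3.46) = 2.34*u^2 + 0.82*u - 2.62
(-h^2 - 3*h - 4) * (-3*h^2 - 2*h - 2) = 3*h^4 + 11*h^3 + 20*h^2 + 14*h + 8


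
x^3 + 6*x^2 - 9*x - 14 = (x - 2)*(x + 1)*(x + 7)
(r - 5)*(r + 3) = r^2 - 2*r - 15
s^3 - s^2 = s^2*(s - 1)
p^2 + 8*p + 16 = (p + 4)^2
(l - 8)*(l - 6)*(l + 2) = l^3 - 12*l^2 + 20*l + 96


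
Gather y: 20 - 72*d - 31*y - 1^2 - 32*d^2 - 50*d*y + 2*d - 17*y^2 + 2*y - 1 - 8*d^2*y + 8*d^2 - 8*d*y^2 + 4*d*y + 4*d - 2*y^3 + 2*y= -24*d^2 - 66*d - 2*y^3 + y^2*(-8*d - 17) + y*(-8*d^2 - 46*d - 27) + 18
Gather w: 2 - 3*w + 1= 3 - 3*w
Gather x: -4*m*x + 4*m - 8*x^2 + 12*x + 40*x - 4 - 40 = 4*m - 8*x^2 + x*(52 - 4*m) - 44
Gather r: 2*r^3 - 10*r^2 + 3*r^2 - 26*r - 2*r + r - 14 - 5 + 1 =2*r^3 - 7*r^2 - 27*r - 18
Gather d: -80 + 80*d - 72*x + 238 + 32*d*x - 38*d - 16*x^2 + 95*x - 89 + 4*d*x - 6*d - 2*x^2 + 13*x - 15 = d*(36*x + 36) - 18*x^2 + 36*x + 54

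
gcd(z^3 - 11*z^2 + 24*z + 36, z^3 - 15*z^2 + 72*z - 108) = z^2 - 12*z + 36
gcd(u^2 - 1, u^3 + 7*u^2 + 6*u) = u + 1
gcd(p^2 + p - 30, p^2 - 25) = p - 5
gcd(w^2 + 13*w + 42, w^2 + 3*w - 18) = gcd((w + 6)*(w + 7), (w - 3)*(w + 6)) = w + 6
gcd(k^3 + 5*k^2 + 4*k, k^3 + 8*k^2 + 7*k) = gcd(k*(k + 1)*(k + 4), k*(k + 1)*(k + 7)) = k^2 + k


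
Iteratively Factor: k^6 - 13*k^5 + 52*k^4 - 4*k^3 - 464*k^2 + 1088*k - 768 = (k - 4)*(k^5 - 9*k^4 + 16*k^3 + 60*k^2 - 224*k + 192) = (k - 4)*(k - 2)*(k^4 - 7*k^3 + 2*k^2 + 64*k - 96) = (k - 4)^2*(k - 2)*(k^3 - 3*k^2 - 10*k + 24) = (k - 4)^3*(k - 2)*(k^2 + k - 6) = (k - 4)^3*(k - 2)*(k + 3)*(k - 2)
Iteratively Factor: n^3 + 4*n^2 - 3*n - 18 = (n - 2)*(n^2 + 6*n + 9) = (n - 2)*(n + 3)*(n + 3)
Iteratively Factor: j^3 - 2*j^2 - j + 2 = (j - 2)*(j^2 - 1) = (j - 2)*(j + 1)*(j - 1)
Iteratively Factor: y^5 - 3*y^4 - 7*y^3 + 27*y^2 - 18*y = (y)*(y^4 - 3*y^3 - 7*y^2 + 27*y - 18) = y*(y - 2)*(y^3 - y^2 - 9*y + 9) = y*(y - 2)*(y + 3)*(y^2 - 4*y + 3) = y*(y - 2)*(y - 1)*(y + 3)*(y - 3)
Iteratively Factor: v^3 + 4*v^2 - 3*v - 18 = (v - 2)*(v^2 + 6*v + 9) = (v - 2)*(v + 3)*(v + 3)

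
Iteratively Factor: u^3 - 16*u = (u - 4)*(u^2 + 4*u) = (u - 4)*(u + 4)*(u)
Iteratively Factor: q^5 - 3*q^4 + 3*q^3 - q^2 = (q - 1)*(q^4 - 2*q^3 + q^2) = (q - 1)^2*(q^3 - q^2) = q*(q - 1)^2*(q^2 - q) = q^2*(q - 1)^2*(q - 1)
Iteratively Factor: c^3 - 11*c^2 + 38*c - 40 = (c - 2)*(c^2 - 9*c + 20) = (c - 5)*(c - 2)*(c - 4)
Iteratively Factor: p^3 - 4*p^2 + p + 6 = (p + 1)*(p^2 - 5*p + 6) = (p - 2)*(p + 1)*(p - 3)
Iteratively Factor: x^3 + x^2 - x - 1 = (x - 1)*(x^2 + 2*x + 1) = (x - 1)*(x + 1)*(x + 1)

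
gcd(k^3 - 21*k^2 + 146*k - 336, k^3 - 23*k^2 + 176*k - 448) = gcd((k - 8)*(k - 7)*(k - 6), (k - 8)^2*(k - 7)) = k^2 - 15*k + 56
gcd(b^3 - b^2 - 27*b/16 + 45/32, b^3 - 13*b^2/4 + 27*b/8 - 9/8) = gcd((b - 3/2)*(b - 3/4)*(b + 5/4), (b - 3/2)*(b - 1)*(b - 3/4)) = b^2 - 9*b/4 + 9/8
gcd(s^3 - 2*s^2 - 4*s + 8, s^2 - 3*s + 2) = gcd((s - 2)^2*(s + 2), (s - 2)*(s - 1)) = s - 2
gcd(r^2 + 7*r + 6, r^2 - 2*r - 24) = 1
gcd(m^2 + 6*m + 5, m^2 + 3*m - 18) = 1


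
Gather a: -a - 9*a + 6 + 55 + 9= 70 - 10*a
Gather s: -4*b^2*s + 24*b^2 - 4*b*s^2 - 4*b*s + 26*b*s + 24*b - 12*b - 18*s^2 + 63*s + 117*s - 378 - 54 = 24*b^2 + 12*b + s^2*(-4*b - 18) + s*(-4*b^2 + 22*b + 180) - 432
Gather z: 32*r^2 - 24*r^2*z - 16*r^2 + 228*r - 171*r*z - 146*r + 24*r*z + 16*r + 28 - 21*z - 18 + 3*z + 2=16*r^2 + 98*r + z*(-24*r^2 - 147*r - 18) + 12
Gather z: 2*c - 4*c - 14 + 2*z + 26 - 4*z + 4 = -2*c - 2*z + 16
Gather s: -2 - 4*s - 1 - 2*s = -6*s - 3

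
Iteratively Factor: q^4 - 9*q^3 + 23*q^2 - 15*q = (q - 1)*(q^3 - 8*q^2 + 15*q) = (q - 3)*(q - 1)*(q^2 - 5*q) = q*(q - 3)*(q - 1)*(q - 5)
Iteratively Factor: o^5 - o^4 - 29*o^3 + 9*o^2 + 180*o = (o + 4)*(o^4 - 5*o^3 - 9*o^2 + 45*o) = (o - 5)*(o + 4)*(o^3 - 9*o) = o*(o - 5)*(o + 4)*(o^2 - 9) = o*(o - 5)*(o + 3)*(o + 4)*(o - 3)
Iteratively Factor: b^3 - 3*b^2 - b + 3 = (b - 1)*(b^2 - 2*b - 3) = (b - 1)*(b + 1)*(b - 3)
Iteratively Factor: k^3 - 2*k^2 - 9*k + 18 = (k - 3)*(k^2 + k - 6) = (k - 3)*(k + 3)*(k - 2)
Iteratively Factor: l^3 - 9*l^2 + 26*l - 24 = (l - 4)*(l^2 - 5*l + 6) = (l - 4)*(l - 2)*(l - 3)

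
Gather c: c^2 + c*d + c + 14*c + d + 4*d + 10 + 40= c^2 + c*(d + 15) + 5*d + 50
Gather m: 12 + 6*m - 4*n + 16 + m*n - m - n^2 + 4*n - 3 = m*(n + 5) - n^2 + 25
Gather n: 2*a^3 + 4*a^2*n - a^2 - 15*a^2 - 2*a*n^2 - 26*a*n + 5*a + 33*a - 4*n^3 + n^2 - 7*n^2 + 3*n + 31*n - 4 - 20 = 2*a^3 - 16*a^2 + 38*a - 4*n^3 + n^2*(-2*a - 6) + n*(4*a^2 - 26*a + 34) - 24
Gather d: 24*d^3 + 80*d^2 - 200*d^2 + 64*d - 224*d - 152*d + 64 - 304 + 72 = 24*d^3 - 120*d^2 - 312*d - 168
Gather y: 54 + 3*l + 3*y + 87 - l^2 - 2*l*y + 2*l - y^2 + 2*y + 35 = -l^2 + 5*l - y^2 + y*(5 - 2*l) + 176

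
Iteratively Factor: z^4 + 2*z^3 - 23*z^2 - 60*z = (z + 3)*(z^3 - z^2 - 20*z) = (z + 3)*(z + 4)*(z^2 - 5*z) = z*(z + 3)*(z + 4)*(z - 5)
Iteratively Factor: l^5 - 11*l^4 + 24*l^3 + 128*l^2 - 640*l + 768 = (l - 3)*(l^4 - 8*l^3 + 128*l - 256) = (l - 4)*(l - 3)*(l^3 - 4*l^2 - 16*l + 64) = (l - 4)^2*(l - 3)*(l^2 - 16) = (l - 4)^3*(l - 3)*(l + 4)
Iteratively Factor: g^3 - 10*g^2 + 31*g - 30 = (g - 5)*(g^2 - 5*g + 6) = (g - 5)*(g - 3)*(g - 2)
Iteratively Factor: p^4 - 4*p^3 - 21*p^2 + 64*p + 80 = (p - 4)*(p^3 - 21*p - 20) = (p - 4)*(p + 1)*(p^2 - p - 20) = (p - 4)*(p + 1)*(p + 4)*(p - 5)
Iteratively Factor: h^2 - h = (h - 1)*(h)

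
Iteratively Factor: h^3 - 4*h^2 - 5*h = (h + 1)*(h^2 - 5*h) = (h - 5)*(h + 1)*(h)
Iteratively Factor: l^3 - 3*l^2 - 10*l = (l)*(l^2 - 3*l - 10) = l*(l - 5)*(l + 2)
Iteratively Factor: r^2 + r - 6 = (r - 2)*(r + 3)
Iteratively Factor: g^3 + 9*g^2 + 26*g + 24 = (g + 3)*(g^2 + 6*g + 8) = (g + 2)*(g + 3)*(g + 4)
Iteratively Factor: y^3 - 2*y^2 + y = (y)*(y^2 - 2*y + 1) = y*(y - 1)*(y - 1)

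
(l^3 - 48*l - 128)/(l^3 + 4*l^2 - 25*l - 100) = (l^2 - 4*l - 32)/(l^2 - 25)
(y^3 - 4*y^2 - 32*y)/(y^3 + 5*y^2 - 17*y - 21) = y*(y^2 - 4*y - 32)/(y^3 + 5*y^2 - 17*y - 21)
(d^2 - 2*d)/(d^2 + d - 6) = d/(d + 3)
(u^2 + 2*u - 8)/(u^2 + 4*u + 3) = (u^2 + 2*u - 8)/(u^2 + 4*u + 3)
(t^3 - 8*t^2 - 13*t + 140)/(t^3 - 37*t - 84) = (t - 5)/(t + 3)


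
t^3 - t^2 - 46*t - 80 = (t - 8)*(t + 2)*(t + 5)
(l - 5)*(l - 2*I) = l^2 - 5*l - 2*I*l + 10*I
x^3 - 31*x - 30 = (x - 6)*(x + 1)*(x + 5)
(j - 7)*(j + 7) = j^2 - 49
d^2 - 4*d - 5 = (d - 5)*(d + 1)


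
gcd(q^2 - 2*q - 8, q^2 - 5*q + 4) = q - 4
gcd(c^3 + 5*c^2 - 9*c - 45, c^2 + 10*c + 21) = c + 3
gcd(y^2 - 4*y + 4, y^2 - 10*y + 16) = y - 2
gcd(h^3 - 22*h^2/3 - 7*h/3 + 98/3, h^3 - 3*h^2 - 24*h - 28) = h^2 - 5*h - 14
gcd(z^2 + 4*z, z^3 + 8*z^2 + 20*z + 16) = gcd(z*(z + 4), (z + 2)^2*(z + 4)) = z + 4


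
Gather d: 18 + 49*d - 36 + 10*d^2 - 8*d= 10*d^2 + 41*d - 18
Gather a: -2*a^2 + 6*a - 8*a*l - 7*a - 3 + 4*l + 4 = -2*a^2 + a*(-8*l - 1) + 4*l + 1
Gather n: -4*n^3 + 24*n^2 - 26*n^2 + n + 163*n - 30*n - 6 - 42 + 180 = -4*n^3 - 2*n^2 + 134*n + 132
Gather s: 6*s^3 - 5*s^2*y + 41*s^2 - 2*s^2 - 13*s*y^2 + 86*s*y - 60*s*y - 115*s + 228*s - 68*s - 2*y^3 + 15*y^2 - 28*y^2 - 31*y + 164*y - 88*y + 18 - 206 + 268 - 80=6*s^3 + s^2*(39 - 5*y) + s*(-13*y^2 + 26*y + 45) - 2*y^3 - 13*y^2 + 45*y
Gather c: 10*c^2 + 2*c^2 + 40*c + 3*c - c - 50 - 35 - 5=12*c^2 + 42*c - 90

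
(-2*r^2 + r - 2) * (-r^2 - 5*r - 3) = 2*r^4 + 9*r^3 + 3*r^2 + 7*r + 6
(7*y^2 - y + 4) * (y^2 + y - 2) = 7*y^4 + 6*y^3 - 11*y^2 + 6*y - 8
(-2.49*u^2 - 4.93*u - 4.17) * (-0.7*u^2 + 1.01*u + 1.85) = 1.743*u^4 + 0.936099999999999*u^3 - 6.6668*u^2 - 13.3322*u - 7.7145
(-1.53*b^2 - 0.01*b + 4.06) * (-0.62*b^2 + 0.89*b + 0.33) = 0.9486*b^4 - 1.3555*b^3 - 3.031*b^2 + 3.6101*b + 1.3398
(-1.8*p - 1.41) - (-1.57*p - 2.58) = 1.17 - 0.23*p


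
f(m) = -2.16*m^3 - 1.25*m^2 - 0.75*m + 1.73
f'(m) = -6.48*m^2 - 2.5*m - 0.75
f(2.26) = -31.28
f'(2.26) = -39.50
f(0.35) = 1.22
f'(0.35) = -2.42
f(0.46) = 0.91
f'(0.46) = -3.27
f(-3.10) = 56.39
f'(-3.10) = -55.27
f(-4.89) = 228.08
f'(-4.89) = -143.48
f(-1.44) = 6.67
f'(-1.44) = -10.59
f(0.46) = 0.91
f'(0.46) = -3.27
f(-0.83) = 2.73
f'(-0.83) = -3.14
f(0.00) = 1.73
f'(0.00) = -0.75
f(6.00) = -514.33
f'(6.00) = -249.03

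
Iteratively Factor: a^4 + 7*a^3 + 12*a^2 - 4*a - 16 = (a + 2)*(a^3 + 5*a^2 + 2*a - 8) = (a + 2)^2*(a^2 + 3*a - 4) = (a - 1)*(a + 2)^2*(a + 4)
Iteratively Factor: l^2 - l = (l - 1)*(l)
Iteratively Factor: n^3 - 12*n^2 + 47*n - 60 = (n - 4)*(n^2 - 8*n + 15) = (n - 5)*(n - 4)*(n - 3)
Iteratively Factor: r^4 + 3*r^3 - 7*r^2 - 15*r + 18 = (r + 3)*(r^3 - 7*r + 6) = (r + 3)^2*(r^2 - 3*r + 2) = (r - 2)*(r + 3)^2*(r - 1)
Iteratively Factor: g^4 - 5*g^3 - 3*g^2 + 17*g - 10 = (g - 1)*(g^3 - 4*g^2 - 7*g + 10) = (g - 1)^2*(g^2 - 3*g - 10) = (g - 5)*(g - 1)^2*(g + 2)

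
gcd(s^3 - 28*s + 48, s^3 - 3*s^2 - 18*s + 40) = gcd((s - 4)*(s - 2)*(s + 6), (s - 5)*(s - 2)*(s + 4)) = s - 2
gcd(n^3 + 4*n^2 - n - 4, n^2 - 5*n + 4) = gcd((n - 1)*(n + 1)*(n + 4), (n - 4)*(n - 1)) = n - 1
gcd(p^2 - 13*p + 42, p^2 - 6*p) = p - 6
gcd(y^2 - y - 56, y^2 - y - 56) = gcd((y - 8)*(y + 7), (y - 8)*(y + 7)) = y^2 - y - 56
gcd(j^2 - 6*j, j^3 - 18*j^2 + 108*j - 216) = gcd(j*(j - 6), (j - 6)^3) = j - 6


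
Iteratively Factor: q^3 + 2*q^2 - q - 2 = (q - 1)*(q^2 + 3*q + 2) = (q - 1)*(q + 1)*(q + 2)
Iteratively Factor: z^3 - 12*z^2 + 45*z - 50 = (z - 2)*(z^2 - 10*z + 25) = (z - 5)*(z - 2)*(z - 5)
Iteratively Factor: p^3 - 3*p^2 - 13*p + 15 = (p + 3)*(p^2 - 6*p + 5) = (p - 5)*(p + 3)*(p - 1)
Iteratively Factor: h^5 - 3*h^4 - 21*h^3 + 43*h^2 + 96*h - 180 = (h - 5)*(h^4 + 2*h^3 - 11*h^2 - 12*h + 36) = (h - 5)*(h - 2)*(h^3 + 4*h^2 - 3*h - 18) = (h - 5)*(h - 2)^2*(h^2 + 6*h + 9) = (h - 5)*(h - 2)^2*(h + 3)*(h + 3)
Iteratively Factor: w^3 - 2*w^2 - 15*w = (w)*(w^2 - 2*w - 15) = w*(w - 5)*(w + 3)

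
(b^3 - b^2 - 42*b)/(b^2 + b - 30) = b*(b - 7)/(b - 5)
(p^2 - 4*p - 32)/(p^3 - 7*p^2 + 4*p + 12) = (p^2 - 4*p - 32)/(p^3 - 7*p^2 + 4*p + 12)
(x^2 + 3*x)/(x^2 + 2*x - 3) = x/(x - 1)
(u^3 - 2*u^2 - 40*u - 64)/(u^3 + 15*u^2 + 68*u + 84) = (u^2 - 4*u - 32)/(u^2 + 13*u + 42)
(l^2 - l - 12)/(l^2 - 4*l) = (l + 3)/l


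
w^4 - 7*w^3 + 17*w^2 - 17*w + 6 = (w - 3)*(w - 2)*(w - 1)^2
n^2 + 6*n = n*(n + 6)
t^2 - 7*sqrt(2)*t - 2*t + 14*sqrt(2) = (t - 2)*(t - 7*sqrt(2))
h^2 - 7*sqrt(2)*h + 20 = (h - 5*sqrt(2))*(h - 2*sqrt(2))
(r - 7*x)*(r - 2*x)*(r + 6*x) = r^3 - 3*r^2*x - 40*r*x^2 + 84*x^3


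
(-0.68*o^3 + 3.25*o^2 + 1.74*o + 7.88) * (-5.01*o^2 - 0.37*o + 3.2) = 3.4068*o^5 - 16.0309*o^4 - 12.0959*o^3 - 29.7226*o^2 + 2.6524*o + 25.216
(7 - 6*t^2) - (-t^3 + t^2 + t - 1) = t^3 - 7*t^2 - t + 8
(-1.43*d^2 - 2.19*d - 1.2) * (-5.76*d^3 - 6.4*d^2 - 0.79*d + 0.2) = 8.2368*d^5 + 21.7664*d^4 + 22.0577*d^3 + 9.1241*d^2 + 0.51*d - 0.24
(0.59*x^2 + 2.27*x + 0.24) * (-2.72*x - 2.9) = -1.6048*x^3 - 7.8854*x^2 - 7.2358*x - 0.696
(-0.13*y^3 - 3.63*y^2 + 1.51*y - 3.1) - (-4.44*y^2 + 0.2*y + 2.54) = -0.13*y^3 + 0.81*y^2 + 1.31*y - 5.64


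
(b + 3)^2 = b^2 + 6*b + 9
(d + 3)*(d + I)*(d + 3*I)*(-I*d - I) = -I*d^4 + 4*d^3 - 4*I*d^3 + 16*d^2 + 12*d + 12*I*d + 9*I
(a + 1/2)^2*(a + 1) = a^3 + 2*a^2 + 5*a/4 + 1/4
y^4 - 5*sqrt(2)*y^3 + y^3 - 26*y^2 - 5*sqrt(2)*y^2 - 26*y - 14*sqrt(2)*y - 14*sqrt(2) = (y + 1)*(y - 7*sqrt(2))*(y + sqrt(2))^2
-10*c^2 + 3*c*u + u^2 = (-2*c + u)*(5*c + u)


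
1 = 1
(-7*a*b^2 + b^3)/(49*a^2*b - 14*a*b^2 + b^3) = -b/(7*a - b)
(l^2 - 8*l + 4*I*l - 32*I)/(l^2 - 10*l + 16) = (l + 4*I)/(l - 2)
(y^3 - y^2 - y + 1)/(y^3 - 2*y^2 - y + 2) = (y - 1)/(y - 2)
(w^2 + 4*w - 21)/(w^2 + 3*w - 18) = (w + 7)/(w + 6)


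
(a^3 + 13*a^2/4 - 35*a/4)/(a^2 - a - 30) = a*(4*a - 7)/(4*(a - 6))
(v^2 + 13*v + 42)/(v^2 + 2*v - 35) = (v + 6)/(v - 5)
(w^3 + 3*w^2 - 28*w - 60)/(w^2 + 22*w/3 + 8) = 3*(w^2 - 3*w - 10)/(3*w + 4)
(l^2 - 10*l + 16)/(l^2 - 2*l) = (l - 8)/l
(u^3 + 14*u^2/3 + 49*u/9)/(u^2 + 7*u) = (9*u^2 + 42*u + 49)/(9*(u + 7))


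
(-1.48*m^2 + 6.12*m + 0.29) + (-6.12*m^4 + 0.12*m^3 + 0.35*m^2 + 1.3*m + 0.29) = -6.12*m^4 + 0.12*m^3 - 1.13*m^2 + 7.42*m + 0.58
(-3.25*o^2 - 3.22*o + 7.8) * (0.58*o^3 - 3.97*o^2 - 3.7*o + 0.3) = -1.885*o^5 + 11.0349*o^4 + 29.3324*o^3 - 20.027*o^2 - 29.826*o + 2.34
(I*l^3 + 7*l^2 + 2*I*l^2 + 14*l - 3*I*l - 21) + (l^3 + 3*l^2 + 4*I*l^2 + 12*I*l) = l^3 + I*l^3 + 10*l^2 + 6*I*l^2 + 14*l + 9*I*l - 21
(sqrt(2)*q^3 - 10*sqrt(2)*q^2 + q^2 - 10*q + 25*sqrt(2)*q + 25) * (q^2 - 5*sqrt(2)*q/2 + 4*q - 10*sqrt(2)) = sqrt(2)*q^5 - 6*sqrt(2)*q^4 - 4*q^4 - 35*sqrt(2)*q^3/2 + 24*q^3 + 60*q^2 + 115*sqrt(2)*q^2 - 400*q + 75*sqrt(2)*q/2 - 250*sqrt(2)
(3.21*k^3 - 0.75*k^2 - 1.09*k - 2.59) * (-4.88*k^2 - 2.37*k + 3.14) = -15.6648*k^5 - 3.9477*k^4 + 17.1761*k^3 + 12.8675*k^2 + 2.7157*k - 8.1326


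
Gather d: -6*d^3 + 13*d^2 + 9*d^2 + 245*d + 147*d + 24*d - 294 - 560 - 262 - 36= -6*d^3 + 22*d^2 + 416*d - 1152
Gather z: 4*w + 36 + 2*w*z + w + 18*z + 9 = 5*w + z*(2*w + 18) + 45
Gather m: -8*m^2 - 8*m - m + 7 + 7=-8*m^2 - 9*m + 14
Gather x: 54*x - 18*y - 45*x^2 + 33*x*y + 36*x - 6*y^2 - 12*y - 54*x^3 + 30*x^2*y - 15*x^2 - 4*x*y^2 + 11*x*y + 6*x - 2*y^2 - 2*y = -54*x^3 + x^2*(30*y - 60) + x*(-4*y^2 + 44*y + 96) - 8*y^2 - 32*y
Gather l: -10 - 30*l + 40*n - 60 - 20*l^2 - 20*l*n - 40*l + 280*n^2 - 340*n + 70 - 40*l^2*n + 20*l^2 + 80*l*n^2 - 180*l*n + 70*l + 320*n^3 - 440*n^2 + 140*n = -40*l^2*n + l*(80*n^2 - 200*n) + 320*n^3 - 160*n^2 - 160*n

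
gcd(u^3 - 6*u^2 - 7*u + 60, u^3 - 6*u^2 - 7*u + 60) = u^3 - 6*u^2 - 7*u + 60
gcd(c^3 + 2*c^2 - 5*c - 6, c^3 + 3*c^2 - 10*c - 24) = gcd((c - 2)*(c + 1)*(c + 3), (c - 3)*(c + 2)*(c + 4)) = 1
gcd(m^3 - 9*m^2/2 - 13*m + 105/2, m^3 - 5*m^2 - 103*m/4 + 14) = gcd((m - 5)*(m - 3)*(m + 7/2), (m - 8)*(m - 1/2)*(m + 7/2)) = m + 7/2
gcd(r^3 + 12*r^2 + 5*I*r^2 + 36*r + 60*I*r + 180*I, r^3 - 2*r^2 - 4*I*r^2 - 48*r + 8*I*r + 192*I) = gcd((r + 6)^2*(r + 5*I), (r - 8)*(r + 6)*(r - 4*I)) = r + 6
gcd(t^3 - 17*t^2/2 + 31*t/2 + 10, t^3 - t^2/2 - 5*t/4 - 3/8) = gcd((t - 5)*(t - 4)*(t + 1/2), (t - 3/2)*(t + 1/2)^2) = t + 1/2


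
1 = 1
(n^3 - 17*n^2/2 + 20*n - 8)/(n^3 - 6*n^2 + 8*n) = (n^2 - 9*n/2 + 2)/(n*(n - 2))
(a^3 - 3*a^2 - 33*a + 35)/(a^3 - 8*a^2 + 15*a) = (a^3 - 3*a^2 - 33*a + 35)/(a*(a^2 - 8*a + 15))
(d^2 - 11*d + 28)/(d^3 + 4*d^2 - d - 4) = (d^2 - 11*d + 28)/(d^3 + 4*d^2 - d - 4)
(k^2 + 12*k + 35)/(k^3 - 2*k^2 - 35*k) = (k + 7)/(k*(k - 7))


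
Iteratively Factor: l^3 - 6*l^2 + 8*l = (l - 2)*(l^2 - 4*l) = l*(l - 2)*(l - 4)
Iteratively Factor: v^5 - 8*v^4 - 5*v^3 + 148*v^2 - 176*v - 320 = (v - 5)*(v^4 - 3*v^3 - 20*v^2 + 48*v + 64) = (v - 5)*(v - 4)*(v^3 + v^2 - 16*v - 16) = (v - 5)*(v - 4)*(v + 1)*(v^2 - 16) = (v - 5)*(v - 4)*(v + 1)*(v + 4)*(v - 4)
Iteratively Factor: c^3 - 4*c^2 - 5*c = (c - 5)*(c^2 + c) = c*(c - 5)*(c + 1)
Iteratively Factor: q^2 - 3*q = (q)*(q - 3)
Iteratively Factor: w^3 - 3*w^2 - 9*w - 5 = (w + 1)*(w^2 - 4*w - 5) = (w - 5)*(w + 1)*(w + 1)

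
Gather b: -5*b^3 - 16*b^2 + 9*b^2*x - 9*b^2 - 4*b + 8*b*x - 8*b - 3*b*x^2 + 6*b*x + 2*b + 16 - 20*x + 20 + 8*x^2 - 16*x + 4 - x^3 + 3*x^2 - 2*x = -5*b^3 + b^2*(9*x - 25) + b*(-3*x^2 + 14*x - 10) - x^3 + 11*x^2 - 38*x + 40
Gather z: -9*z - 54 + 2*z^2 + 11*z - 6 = 2*z^2 + 2*z - 60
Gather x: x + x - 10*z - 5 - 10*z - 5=2*x - 20*z - 10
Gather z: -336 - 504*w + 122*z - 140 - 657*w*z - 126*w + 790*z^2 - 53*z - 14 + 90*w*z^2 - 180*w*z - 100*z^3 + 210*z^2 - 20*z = -630*w - 100*z^3 + z^2*(90*w + 1000) + z*(49 - 837*w) - 490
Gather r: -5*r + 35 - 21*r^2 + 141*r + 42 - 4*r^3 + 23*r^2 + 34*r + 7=-4*r^3 + 2*r^2 + 170*r + 84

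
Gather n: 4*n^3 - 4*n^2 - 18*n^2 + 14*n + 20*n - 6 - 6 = 4*n^3 - 22*n^2 + 34*n - 12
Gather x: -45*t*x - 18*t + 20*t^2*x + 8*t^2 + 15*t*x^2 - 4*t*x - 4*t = 8*t^2 + 15*t*x^2 - 22*t + x*(20*t^2 - 49*t)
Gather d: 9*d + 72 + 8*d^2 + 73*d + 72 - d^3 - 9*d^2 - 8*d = -d^3 - d^2 + 74*d + 144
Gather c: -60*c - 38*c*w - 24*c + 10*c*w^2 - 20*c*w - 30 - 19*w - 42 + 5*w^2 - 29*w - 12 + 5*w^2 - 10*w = c*(10*w^2 - 58*w - 84) + 10*w^2 - 58*w - 84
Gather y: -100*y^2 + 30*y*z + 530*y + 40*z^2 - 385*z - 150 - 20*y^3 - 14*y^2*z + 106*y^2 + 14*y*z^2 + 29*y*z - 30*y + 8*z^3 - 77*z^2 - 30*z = -20*y^3 + y^2*(6 - 14*z) + y*(14*z^2 + 59*z + 500) + 8*z^3 - 37*z^2 - 415*z - 150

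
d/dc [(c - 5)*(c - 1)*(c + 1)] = 3*c^2 - 10*c - 1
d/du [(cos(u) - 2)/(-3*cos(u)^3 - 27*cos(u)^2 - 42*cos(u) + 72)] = (69*cos(u) - 3*cos(2*u) - cos(3*u) + 5)*sin(u)/(6*(cos(u)^3 + 9*cos(u)^2 + 14*cos(u) - 24)^2)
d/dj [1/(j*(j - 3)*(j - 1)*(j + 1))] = (-4*j^3 + 9*j^2 + 2*j - 3)/(j^2*(j^6 - 6*j^5 + 7*j^4 + 12*j^3 - 17*j^2 - 6*j + 9))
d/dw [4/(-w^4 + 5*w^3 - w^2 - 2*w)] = 4*(4*w^3 - 15*w^2 + 2*w + 2)/(w^2*(w^3 - 5*w^2 + w + 2)^2)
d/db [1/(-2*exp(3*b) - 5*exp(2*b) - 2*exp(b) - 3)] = (6*exp(2*b) + 10*exp(b) + 2)*exp(b)/(2*exp(3*b) + 5*exp(2*b) + 2*exp(b) + 3)^2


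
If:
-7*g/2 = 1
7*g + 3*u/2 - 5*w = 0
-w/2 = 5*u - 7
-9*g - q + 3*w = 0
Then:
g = -2/7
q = 1896/721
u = 144/103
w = 2/103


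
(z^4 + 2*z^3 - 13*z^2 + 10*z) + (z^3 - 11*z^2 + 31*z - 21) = z^4 + 3*z^3 - 24*z^2 + 41*z - 21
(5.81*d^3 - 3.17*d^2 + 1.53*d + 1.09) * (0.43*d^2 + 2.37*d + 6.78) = 2.4983*d^5 + 12.4066*d^4 + 32.5368*d^3 - 17.3978*d^2 + 12.9567*d + 7.3902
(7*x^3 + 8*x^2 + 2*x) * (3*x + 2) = 21*x^4 + 38*x^3 + 22*x^2 + 4*x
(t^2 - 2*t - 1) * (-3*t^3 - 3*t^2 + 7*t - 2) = -3*t^5 + 3*t^4 + 16*t^3 - 13*t^2 - 3*t + 2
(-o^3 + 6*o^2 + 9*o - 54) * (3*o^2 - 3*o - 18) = -3*o^5 + 21*o^4 + 27*o^3 - 297*o^2 + 972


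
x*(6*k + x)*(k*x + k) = 6*k^2*x^2 + 6*k^2*x + k*x^3 + k*x^2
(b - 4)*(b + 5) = b^2 + b - 20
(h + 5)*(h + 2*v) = h^2 + 2*h*v + 5*h + 10*v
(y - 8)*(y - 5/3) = y^2 - 29*y/3 + 40/3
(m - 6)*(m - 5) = m^2 - 11*m + 30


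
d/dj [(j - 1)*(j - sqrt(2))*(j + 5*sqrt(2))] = 3*j^2 - 2*j + 8*sqrt(2)*j - 10 - 4*sqrt(2)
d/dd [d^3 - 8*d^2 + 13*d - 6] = 3*d^2 - 16*d + 13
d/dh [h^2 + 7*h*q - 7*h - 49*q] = 2*h + 7*q - 7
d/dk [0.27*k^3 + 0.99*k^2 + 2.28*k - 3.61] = 0.81*k^2 + 1.98*k + 2.28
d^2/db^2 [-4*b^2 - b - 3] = -8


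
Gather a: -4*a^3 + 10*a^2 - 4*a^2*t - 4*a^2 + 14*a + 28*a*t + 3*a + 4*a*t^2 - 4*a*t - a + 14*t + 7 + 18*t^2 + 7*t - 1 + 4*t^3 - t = -4*a^3 + a^2*(6 - 4*t) + a*(4*t^2 + 24*t + 16) + 4*t^3 + 18*t^2 + 20*t + 6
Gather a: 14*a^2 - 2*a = 14*a^2 - 2*a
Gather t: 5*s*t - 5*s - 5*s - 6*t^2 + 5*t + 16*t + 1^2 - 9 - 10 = -10*s - 6*t^2 + t*(5*s + 21) - 18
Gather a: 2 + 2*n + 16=2*n + 18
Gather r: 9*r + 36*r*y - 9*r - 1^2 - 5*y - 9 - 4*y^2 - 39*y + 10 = 36*r*y - 4*y^2 - 44*y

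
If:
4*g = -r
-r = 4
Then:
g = 1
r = -4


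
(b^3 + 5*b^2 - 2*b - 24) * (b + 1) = b^4 + 6*b^3 + 3*b^2 - 26*b - 24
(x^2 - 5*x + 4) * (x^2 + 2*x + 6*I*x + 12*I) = x^4 - 3*x^3 + 6*I*x^3 - 6*x^2 - 18*I*x^2 + 8*x - 36*I*x + 48*I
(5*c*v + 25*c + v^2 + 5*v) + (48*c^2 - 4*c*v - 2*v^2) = 48*c^2 + c*v + 25*c - v^2 + 5*v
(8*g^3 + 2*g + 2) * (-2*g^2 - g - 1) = -16*g^5 - 8*g^4 - 12*g^3 - 6*g^2 - 4*g - 2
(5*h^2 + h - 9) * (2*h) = 10*h^3 + 2*h^2 - 18*h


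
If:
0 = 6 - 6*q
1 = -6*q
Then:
No Solution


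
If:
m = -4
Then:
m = -4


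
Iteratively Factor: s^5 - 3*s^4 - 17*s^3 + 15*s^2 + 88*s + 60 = (s + 2)*(s^4 - 5*s^3 - 7*s^2 + 29*s + 30) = (s + 2)^2*(s^3 - 7*s^2 + 7*s + 15) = (s - 3)*(s + 2)^2*(s^2 - 4*s - 5) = (s - 5)*(s - 3)*(s + 2)^2*(s + 1)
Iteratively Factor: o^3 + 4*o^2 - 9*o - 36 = (o + 4)*(o^2 - 9) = (o - 3)*(o + 4)*(o + 3)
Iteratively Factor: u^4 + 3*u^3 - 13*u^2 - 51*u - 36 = (u + 3)*(u^3 - 13*u - 12) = (u + 1)*(u + 3)*(u^2 - u - 12) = (u - 4)*(u + 1)*(u + 3)*(u + 3)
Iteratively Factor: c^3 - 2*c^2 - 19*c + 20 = (c + 4)*(c^2 - 6*c + 5) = (c - 1)*(c + 4)*(c - 5)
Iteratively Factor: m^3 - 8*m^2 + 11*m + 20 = (m - 4)*(m^2 - 4*m - 5) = (m - 4)*(m + 1)*(m - 5)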